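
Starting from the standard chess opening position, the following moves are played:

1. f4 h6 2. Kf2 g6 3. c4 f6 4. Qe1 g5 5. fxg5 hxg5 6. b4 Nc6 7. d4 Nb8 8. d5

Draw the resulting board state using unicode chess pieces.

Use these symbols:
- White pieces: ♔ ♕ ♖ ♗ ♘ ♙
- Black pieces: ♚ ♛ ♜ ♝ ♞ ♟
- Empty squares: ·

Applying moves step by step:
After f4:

♜ ♞ ♝ ♛ ♚ ♝ ♞ ♜
♟ ♟ ♟ ♟ ♟ ♟ ♟ ♟
· · · · · · · ·
· · · · · · · ·
· · · · · ♙ · ·
· · · · · · · ·
♙ ♙ ♙ ♙ ♙ · ♙ ♙
♖ ♘ ♗ ♕ ♔ ♗ ♘ ♖


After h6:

♜ ♞ ♝ ♛ ♚ ♝ ♞ ♜
♟ ♟ ♟ ♟ ♟ ♟ ♟ ·
· · · · · · · ♟
· · · · · · · ·
· · · · · ♙ · ·
· · · · · · · ·
♙ ♙ ♙ ♙ ♙ · ♙ ♙
♖ ♘ ♗ ♕ ♔ ♗ ♘ ♖


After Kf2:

♜ ♞ ♝ ♛ ♚ ♝ ♞ ♜
♟ ♟ ♟ ♟ ♟ ♟ ♟ ·
· · · · · · · ♟
· · · · · · · ·
· · · · · ♙ · ·
· · · · · · · ·
♙ ♙ ♙ ♙ ♙ ♔ ♙ ♙
♖ ♘ ♗ ♕ · ♗ ♘ ♖


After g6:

♜ ♞ ♝ ♛ ♚ ♝ ♞ ♜
♟ ♟ ♟ ♟ ♟ ♟ · ·
· · · · · · ♟ ♟
· · · · · · · ·
· · · · · ♙ · ·
· · · · · · · ·
♙ ♙ ♙ ♙ ♙ ♔ ♙ ♙
♖ ♘ ♗ ♕ · ♗ ♘ ♖


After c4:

♜ ♞ ♝ ♛ ♚ ♝ ♞ ♜
♟ ♟ ♟ ♟ ♟ ♟ · ·
· · · · · · ♟ ♟
· · · · · · · ·
· · ♙ · · ♙ · ·
· · · · · · · ·
♙ ♙ · ♙ ♙ ♔ ♙ ♙
♖ ♘ ♗ ♕ · ♗ ♘ ♖


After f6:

♜ ♞ ♝ ♛ ♚ ♝ ♞ ♜
♟ ♟ ♟ ♟ ♟ · · ·
· · · · · ♟ ♟ ♟
· · · · · · · ·
· · ♙ · · ♙ · ·
· · · · · · · ·
♙ ♙ · ♙ ♙ ♔ ♙ ♙
♖ ♘ ♗ ♕ · ♗ ♘ ♖


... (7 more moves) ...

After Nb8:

♜ ♞ ♝ ♛ ♚ ♝ ♞ ♜
♟ ♟ ♟ ♟ ♟ · · ·
· · · · · ♟ · ·
· · · · · · ♟ ·
· ♙ ♙ ♙ · · · ·
· · · · · · · ·
♙ · · · ♙ ♔ ♙ ♙
♖ ♘ ♗ · ♕ ♗ ♘ ♖


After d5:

♜ ♞ ♝ ♛ ♚ ♝ ♞ ♜
♟ ♟ ♟ ♟ ♟ · · ·
· · · · · ♟ · ·
· · · ♙ · · ♟ ·
· ♙ ♙ · · · · ·
· · · · · · · ·
♙ · · · ♙ ♔ ♙ ♙
♖ ♘ ♗ · ♕ ♗ ♘ ♖



  a b c d e f g h
  ─────────────────
8│♜ ♞ ♝ ♛ ♚ ♝ ♞ ♜│8
7│♟ ♟ ♟ ♟ ♟ · · ·│7
6│· · · · · ♟ · ·│6
5│· · · ♙ · · ♟ ·│5
4│· ♙ ♙ · · · · ·│4
3│· · · · · · · ·│3
2│♙ · · · ♙ ♔ ♙ ♙│2
1│♖ ♘ ♗ · ♕ ♗ ♘ ♖│1
  ─────────────────
  a b c d e f g h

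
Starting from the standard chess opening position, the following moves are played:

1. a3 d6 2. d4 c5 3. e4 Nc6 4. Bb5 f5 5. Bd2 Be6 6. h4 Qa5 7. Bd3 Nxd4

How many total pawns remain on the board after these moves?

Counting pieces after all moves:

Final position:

  a b c d e f g h
  ─────────────────
8│♜ · · · ♚ ♝ ♞ ♜│8
7│♟ ♟ · · ♟ · ♟ ♟│7
6│· · · ♟ ♝ · · ·│6
5│♛ · ♟ · · ♟ · ·│5
4│· · · ♞ ♙ · · ♙│4
3│♙ · · ♗ · · · ·│3
2│· ♙ ♙ ♗ · ♙ ♙ ·│2
1│♖ ♘ · ♕ ♔ · ♘ ♖│1
  ─────────────────
  a b c d e f g h


15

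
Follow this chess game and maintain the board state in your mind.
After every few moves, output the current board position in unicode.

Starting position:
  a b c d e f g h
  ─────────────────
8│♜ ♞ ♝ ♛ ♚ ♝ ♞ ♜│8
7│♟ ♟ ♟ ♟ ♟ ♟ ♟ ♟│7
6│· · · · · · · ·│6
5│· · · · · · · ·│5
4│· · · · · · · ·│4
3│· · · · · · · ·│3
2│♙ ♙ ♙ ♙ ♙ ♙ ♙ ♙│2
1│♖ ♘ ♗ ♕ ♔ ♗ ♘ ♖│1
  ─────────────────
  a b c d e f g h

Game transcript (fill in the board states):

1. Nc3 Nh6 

  a b c d e f g h
  ─────────────────
8│♜ ♞ ♝ ♛ ♚ ♝ · ♜│8
7│♟ ♟ ♟ ♟ ♟ ♟ ♟ ♟│7
6│· · · · · · · ♞│6
5│· · · · · · · ·│5
4│· · · · · · · ·│4
3│· · ♘ · · · · ·│3
2│♙ ♙ ♙ ♙ ♙ ♙ ♙ ♙│2
1│♖ · ♗ ♕ ♔ ♗ ♘ ♖│1
  ─────────────────
  a b c d e f g h

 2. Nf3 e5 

  a b c d e f g h
  ─────────────────
8│♜ ♞ ♝ ♛ ♚ ♝ · ♜│8
7│♟ ♟ ♟ ♟ · ♟ ♟ ♟│7
6│· · · · · · · ♞│6
5│· · · · ♟ · · ·│5
4│· · · · · · · ·│4
3│· · ♘ · · ♘ · ·│3
2│♙ ♙ ♙ ♙ ♙ ♙ ♙ ♙│2
1│♖ · ♗ ♕ ♔ ♗ · ♖│1
  ─────────────────
  a b c d e f g h

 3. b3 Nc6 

  a b c d e f g h
  ─────────────────
8│♜ · ♝ ♛ ♚ ♝ · ♜│8
7│♟ ♟ ♟ ♟ · ♟ ♟ ♟│7
6│· · ♞ · · · · ♞│6
5│· · · · ♟ · · ·│5
4│· · · · · · · ·│4
3│· ♙ ♘ · · ♘ · ·│3
2│♙ · ♙ ♙ ♙ ♙ ♙ ♙│2
1│♖ · ♗ ♕ ♔ ♗ · ♖│1
  ─────────────────
  a b c d e f g h

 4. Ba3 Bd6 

  a b c d e f g h
  ─────────────────
8│♜ · ♝ ♛ ♚ · · ♜│8
7│♟ ♟ ♟ ♟ · ♟ ♟ ♟│7
6│· · ♞ ♝ · · · ♞│6
5│· · · · ♟ · · ·│5
4│· · · · · · · ·│4
3│♗ ♙ ♘ · · ♘ · ·│3
2│♙ · ♙ ♙ ♙ ♙ ♙ ♙│2
1│♖ · · ♕ ♔ ♗ · ♖│1
  ─────────────────
  a b c d e f g h



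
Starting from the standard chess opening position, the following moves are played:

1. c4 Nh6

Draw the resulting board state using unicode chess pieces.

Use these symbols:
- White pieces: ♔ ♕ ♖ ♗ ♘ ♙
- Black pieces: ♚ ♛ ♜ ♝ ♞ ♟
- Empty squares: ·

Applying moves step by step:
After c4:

♜ ♞ ♝ ♛ ♚ ♝ ♞ ♜
♟ ♟ ♟ ♟ ♟ ♟ ♟ ♟
· · · · · · · ·
· · · · · · · ·
· · ♙ · · · · ·
· · · · · · · ·
♙ ♙ · ♙ ♙ ♙ ♙ ♙
♖ ♘ ♗ ♕ ♔ ♗ ♘ ♖


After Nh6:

♜ ♞ ♝ ♛ ♚ ♝ · ♜
♟ ♟ ♟ ♟ ♟ ♟ ♟ ♟
· · · · · · · ♞
· · · · · · · ·
· · ♙ · · · · ·
· · · · · · · ·
♙ ♙ · ♙ ♙ ♙ ♙ ♙
♖ ♘ ♗ ♕ ♔ ♗ ♘ ♖



  a b c d e f g h
  ─────────────────
8│♜ ♞ ♝ ♛ ♚ ♝ · ♜│8
7│♟ ♟ ♟ ♟ ♟ ♟ ♟ ♟│7
6│· · · · · · · ♞│6
5│· · · · · · · ·│5
4│· · ♙ · · · · ·│4
3│· · · · · · · ·│3
2│♙ ♙ · ♙ ♙ ♙ ♙ ♙│2
1│♖ ♘ ♗ ♕ ♔ ♗ ♘ ♖│1
  ─────────────────
  a b c d e f g h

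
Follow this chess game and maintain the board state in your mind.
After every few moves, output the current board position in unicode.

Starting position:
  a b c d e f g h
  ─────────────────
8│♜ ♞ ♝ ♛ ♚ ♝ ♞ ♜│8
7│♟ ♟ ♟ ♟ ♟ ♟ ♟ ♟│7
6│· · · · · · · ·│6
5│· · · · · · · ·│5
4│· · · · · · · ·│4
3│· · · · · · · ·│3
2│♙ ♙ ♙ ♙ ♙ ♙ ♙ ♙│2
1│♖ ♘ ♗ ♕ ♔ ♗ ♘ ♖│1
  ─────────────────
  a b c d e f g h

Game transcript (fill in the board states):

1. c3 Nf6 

  a b c d e f g h
  ─────────────────
8│♜ ♞ ♝ ♛ ♚ ♝ · ♜│8
7│♟ ♟ ♟ ♟ ♟ ♟ ♟ ♟│7
6│· · · · · ♞ · ·│6
5│· · · · · · · ·│5
4│· · · · · · · ·│4
3│· · ♙ · · · · ·│3
2│♙ ♙ · ♙ ♙ ♙ ♙ ♙│2
1│♖ ♘ ♗ ♕ ♔ ♗ ♘ ♖│1
  ─────────────────
  a b c d e f g h

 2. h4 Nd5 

  a b c d e f g h
  ─────────────────
8│♜ ♞ ♝ ♛ ♚ ♝ · ♜│8
7│♟ ♟ ♟ ♟ ♟ ♟ ♟ ♟│7
6│· · · · · · · ·│6
5│· · · ♞ · · · ·│5
4│· · · · · · · ♙│4
3│· · ♙ · · · · ·│3
2│♙ ♙ · ♙ ♙ ♙ ♙ ·│2
1│♖ ♘ ♗ ♕ ♔ ♗ ♘ ♖│1
  ─────────────────
  a b c d e f g h

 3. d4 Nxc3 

  a b c d e f g h
  ─────────────────
8│♜ ♞ ♝ ♛ ♚ ♝ · ♜│8
7│♟ ♟ ♟ ♟ ♟ ♟ ♟ ♟│7
6│· · · · · · · ·│6
5│· · · · · · · ·│5
4│· · · ♙ · · · ♙│4
3│· · ♞ · · · · ·│3
2│♙ ♙ · · ♙ ♙ ♙ ·│2
1│♖ ♘ ♗ ♕ ♔ ♗ ♘ ♖│1
  ─────────────────
  a b c d e f g h

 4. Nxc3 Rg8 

  a b c d e f g h
  ─────────────────
8│♜ ♞ ♝ ♛ ♚ ♝ ♜ ·│8
7│♟ ♟ ♟ ♟ ♟ ♟ ♟ ♟│7
6│· · · · · · · ·│6
5│· · · · · · · ·│5
4│· · · ♙ · · · ♙│4
3│· · ♘ · · · · ·│3
2│♙ ♙ · · ♙ ♙ ♙ ·│2
1│♖ · ♗ ♕ ♔ ♗ ♘ ♖│1
  ─────────────────
  a b c d e f g h

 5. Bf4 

  a b c d e f g h
  ─────────────────
8│♜ ♞ ♝ ♛ ♚ ♝ ♜ ·│8
7│♟ ♟ ♟ ♟ ♟ ♟ ♟ ♟│7
6│· · · · · · · ·│6
5│· · · · · · · ·│5
4│· · · ♙ · ♗ · ♙│4
3│· · ♘ · · · · ·│3
2│♙ ♙ · · ♙ ♙ ♙ ·│2
1│♖ · · ♕ ♔ ♗ ♘ ♖│1
  ─────────────────
  a b c d e f g h


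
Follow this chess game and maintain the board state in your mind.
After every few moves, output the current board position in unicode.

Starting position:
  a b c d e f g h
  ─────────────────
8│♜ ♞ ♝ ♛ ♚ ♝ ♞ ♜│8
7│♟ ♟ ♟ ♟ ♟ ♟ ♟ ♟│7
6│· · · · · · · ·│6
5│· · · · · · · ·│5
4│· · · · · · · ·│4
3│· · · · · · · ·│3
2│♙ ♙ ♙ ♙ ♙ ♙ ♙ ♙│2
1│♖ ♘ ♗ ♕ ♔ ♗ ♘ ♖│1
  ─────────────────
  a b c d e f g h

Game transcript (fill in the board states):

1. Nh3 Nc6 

  a b c d e f g h
  ─────────────────
8│♜ · ♝ ♛ ♚ ♝ ♞ ♜│8
7│♟ ♟ ♟ ♟ ♟ ♟ ♟ ♟│7
6│· · ♞ · · · · ·│6
5│· · · · · · · ·│5
4│· · · · · · · ·│4
3│· · · · · · · ♘│3
2│♙ ♙ ♙ ♙ ♙ ♙ ♙ ♙│2
1│♖ ♘ ♗ ♕ ♔ ♗ · ♖│1
  ─────────────────
  a b c d e f g h

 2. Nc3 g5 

  a b c d e f g h
  ─────────────────
8│♜ · ♝ ♛ ♚ ♝ ♞ ♜│8
7│♟ ♟ ♟ ♟ ♟ ♟ · ♟│7
6│· · ♞ · · · · ·│6
5│· · · · · · ♟ ·│5
4│· · · · · · · ·│4
3│· · ♘ · · · · ♘│3
2│♙ ♙ ♙ ♙ ♙ ♙ ♙ ♙│2
1│♖ · ♗ ♕ ♔ ♗ · ♖│1
  ─────────────────
  a b c d e f g h

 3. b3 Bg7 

  a b c d e f g h
  ─────────────────
8│♜ · ♝ ♛ ♚ · ♞ ♜│8
7│♟ ♟ ♟ ♟ ♟ ♟ ♝ ♟│7
6│· · ♞ · · · · ·│6
5│· · · · · · ♟ ·│5
4│· · · · · · · ·│4
3│· ♙ ♘ · · · · ♘│3
2│♙ · ♙ ♙ ♙ ♙ ♙ ♙│2
1│♖ · ♗ ♕ ♔ ♗ · ♖│1
  ─────────────────
  a b c d e f g h

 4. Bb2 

  a b c d e f g h
  ─────────────────
8│♜ · ♝ ♛ ♚ · ♞ ♜│8
7│♟ ♟ ♟ ♟ ♟ ♟ ♝ ♟│7
6│· · ♞ · · · · ·│6
5│· · · · · · ♟ ·│5
4│· · · · · · · ·│4
3│· ♙ ♘ · · · · ♘│3
2│♙ ♗ ♙ ♙ ♙ ♙ ♙ ♙│2
1│♖ · · ♕ ♔ ♗ · ♖│1
  ─────────────────
  a b c d e f g h


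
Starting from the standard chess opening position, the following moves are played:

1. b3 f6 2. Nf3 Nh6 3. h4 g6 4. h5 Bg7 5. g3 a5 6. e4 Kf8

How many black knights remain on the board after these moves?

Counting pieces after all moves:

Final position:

  a b c d e f g h
  ─────────────────
8│♜ ♞ ♝ ♛ · ♚ · ♜│8
7│· ♟ ♟ ♟ ♟ · ♝ ♟│7
6│· · · · · ♟ ♟ ♞│6
5│♟ · · · · · · ♙│5
4│· · · · ♙ · · ·│4
3│· ♙ · · · ♘ ♙ ·│3
2│♙ · ♙ ♙ · ♙ · ·│2
1│♖ ♘ ♗ ♕ ♔ ♗ · ♖│1
  ─────────────────
  a b c d e f g h


2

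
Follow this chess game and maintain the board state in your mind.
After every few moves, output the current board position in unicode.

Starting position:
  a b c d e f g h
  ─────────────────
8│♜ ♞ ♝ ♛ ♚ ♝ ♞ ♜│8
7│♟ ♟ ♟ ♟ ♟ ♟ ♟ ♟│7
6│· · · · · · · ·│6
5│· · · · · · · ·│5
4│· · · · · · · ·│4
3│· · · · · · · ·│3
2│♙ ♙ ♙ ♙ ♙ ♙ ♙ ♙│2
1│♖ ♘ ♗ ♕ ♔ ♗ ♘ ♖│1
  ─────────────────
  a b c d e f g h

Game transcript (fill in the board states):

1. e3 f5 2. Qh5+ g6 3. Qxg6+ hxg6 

  a b c d e f g h
  ─────────────────
8│♜ ♞ ♝ ♛ ♚ ♝ ♞ ♜│8
7│♟ ♟ ♟ ♟ ♟ · · ·│7
6│· · · · · · ♟ ·│6
5│· · · · · ♟ · ·│5
4│· · · · · · · ·│4
3│· · · · ♙ · · ·│3
2│♙ ♙ ♙ ♙ · ♙ ♙ ♙│2
1│♖ ♘ ♗ · ♔ ♗ ♘ ♖│1
  ─────────────────
  a b c d e f g h

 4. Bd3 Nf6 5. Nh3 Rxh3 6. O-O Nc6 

  a b c d e f g h
  ─────────────────
8│♜ · ♝ ♛ ♚ ♝ · ·│8
7│♟ ♟ ♟ ♟ ♟ · · ·│7
6│· · ♞ · · ♞ ♟ ·│6
5│· · · · · ♟ · ·│5
4│· · · · · · · ·│4
3│· · · ♗ ♙ · · ♜│3
2│♙ ♙ ♙ ♙ · ♙ ♙ ♙│2
1│♖ ♘ ♗ · · ♖ ♔ ·│1
  ─────────────────
  a b c d e f g h

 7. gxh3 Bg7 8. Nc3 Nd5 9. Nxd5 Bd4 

  a b c d e f g h
  ─────────────────
8│♜ · ♝ ♛ ♚ · · ·│8
7│♟ ♟ ♟ ♟ ♟ · · ·│7
6│· · ♞ · · · ♟ ·│6
5│· · · ♘ · ♟ · ·│5
4│· · · ♝ · · · ·│4
3│· · · ♗ ♙ · · ♙│3
2│♙ ♙ ♙ ♙ · ♙ · ♙│2
1│♖ · ♗ · · ♖ ♔ ·│1
  ─────────────────
  a b c d e f g h

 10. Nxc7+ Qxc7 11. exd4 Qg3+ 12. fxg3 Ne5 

  a b c d e f g h
  ─────────────────
8│♜ · ♝ · ♚ · · ·│8
7│♟ ♟ · ♟ ♟ · · ·│7
6│· · · · · · ♟ ·│6
5│· · · · ♞ ♟ · ·│5
4│· · · ♙ · · · ·│4
3│· · · ♗ · · ♙ ♙│3
2│♙ ♙ ♙ ♙ · · · ♙│2
1│♖ · ♗ · · ♖ ♔ ·│1
  ─────────────────
  a b c d e f g h

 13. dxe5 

  a b c d e f g h
  ─────────────────
8│♜ · ♝ · ♚ · · ·│8
7│♟ ♟ · ♟ ♟ · · ·│7
6│· · · · · · ♟ ·│6
5│· · · · ♙ ♟ · ·│5
4│· · · · · · · ·│4
3│· · · ♗ · · ♙ ♙│3
2│♙ ♙ ♙ ♙ · · · ♙│2
1│♖ · ♗ · · ♖ ♔ ·│1
  ─────────────────
  a b c d e f g h


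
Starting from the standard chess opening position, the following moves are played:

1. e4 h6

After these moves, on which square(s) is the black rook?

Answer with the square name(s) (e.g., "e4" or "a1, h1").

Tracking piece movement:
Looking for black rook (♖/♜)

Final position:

  a b c d e f g h
  ─────────────────
8│♜ ♞ ♝ ♛ ♚ ♝ ♞ ♜│8
7│♟ ♟ ♟ ♟ ♟ ♟ ♟ ·│7
6│· · · · · · · ♟│6
5│· · · · · · · ·│5
4│· · · · ♙ · · ·│4
3│· · · · · · · ·│3
2│♙ ♙ ♙ ♙ · ♙ ♙ ♙│2
1│♖ ♘ ♗ ♕ ♔ ♗ ♘ ♖│1
  ─────────────────
  a b c d e f g h


a8, h8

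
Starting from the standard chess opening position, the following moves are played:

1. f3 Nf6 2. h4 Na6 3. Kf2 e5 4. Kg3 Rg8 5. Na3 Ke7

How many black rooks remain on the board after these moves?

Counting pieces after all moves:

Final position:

  a b c d e f g h
  ─────────────────
8│♜ · ♝ ♛ · ♝ ♜ ·│8
7│♟ ♟ ♟ ♟ ♚ ♟ ♟ ♟│7
6│♞ · · · · ♞ · ·│6
5│· · · · ♟ · · ·│5
4│· · · · · · · ♙│4
3│♘ · · · · ♙ ♔ ·│3
2│♙ ♙ ♙ ♙ ♙ · ♙ ·│2
1│♖ · ♗ ♕ · ♗ ♘ ♖│1
  ─────────────────
  a b c d e f g h


2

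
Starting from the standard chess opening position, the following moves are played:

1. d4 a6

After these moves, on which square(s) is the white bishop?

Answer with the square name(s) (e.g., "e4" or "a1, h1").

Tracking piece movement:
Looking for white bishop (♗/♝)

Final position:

  a b c d e f g h
  ─────────────────
8│♜ ♞ ♝ ♛ ♚ ♝ ♞ ♜│8
7│· ♟ ♟ ♟ ♟ ♟ ♟ ♟│7
6│♟ · · · · · · ·│6
5│· · · · · · · ·│5
4│· · · ♙ · · · ·│4
3│· · · · · · · ·│3
2│♙ ♙ ♙ · ♙ ♙ ♙ ♙│2
1│♖ ♘ ♗ ♕ ♔ ♗ ♘ ♖│1
  ─────────────────
  a b c d e f g h


c1, f1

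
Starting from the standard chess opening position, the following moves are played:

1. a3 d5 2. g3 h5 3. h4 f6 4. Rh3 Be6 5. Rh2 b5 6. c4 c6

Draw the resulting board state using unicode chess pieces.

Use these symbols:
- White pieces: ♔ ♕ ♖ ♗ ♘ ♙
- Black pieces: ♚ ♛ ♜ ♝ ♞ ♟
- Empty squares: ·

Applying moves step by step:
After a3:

♜ ♞ ♝ ♛ ♚ ♝ ♞ ♜
♟ ♟ ♟ ♟ ♟ ♟ ♟ ♟
· · · · · · · ·
· · · · · · · ·
· · · · · · · ·
♙ · · · · · · ·
· ♙ ♙ ♙ ♙ ♙ ♙ ♙
♖ ♘ ♗ ♕ ♔ ♗ ♘ ♖


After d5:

♜ ♞ ♝ ♛ ♚ ♝ ♞ ♜
♟ ♟ ♟ · ♟ ♟ ♟ ♟
· · · · · · · ·
· · · ♟ · · · ·
· · · · · · · ·
♙ · · · · · · ·
· ♙ ♙ ♙ ♙ ♙ ♙ ♙
♖ ♘ ♗ ♕ ♔ ♗ ♘ ♖


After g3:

♜ ♞ ♝ ♛ ♚ ♝ ♞ ♜
♟ ♟ ♟ · ♟ ♟ ♟ ♟
· · · · · · · ·
· · · ♟ · · · ·
· · · · · · · ·
♙ · · · · · ♙ ·
· ♙ ♙ ♙ ♙ ♙ · ♙
♖ ♘ ♗ ♕ ♔ ♗ ♘ ♖


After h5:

♜ ♞ ♝ ♛ ♚ ♝ ♞ ♜
♟ ♟ ♟ · ♟ ♟ ♟ ·
· · · · · · · ·
· · · ♟ · · · ♟
· · · · · · · ·
♙ · · · · · ♙ ·
· ♙ ♙ ♙ ♙ ♙ · ♙
♖ ♘ ♗ ♕ ♔ ♗ ♘ ♖


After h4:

♜ ♞ ♝ ♛ ♚ ♝ ♞ ♜
♟ ♟ ♟ · ♟ ♟ ♟ ·
· · · · · · · ·
· · · ♟ · · · ♟
· · · · · · · ♙
♙ · · · · · ♙ ·
· ♙ ♙ ♙ ♙ ♙ · ·
♖ ♘ ♗ ♕ ♔ ♗ ♘ ♖


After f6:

♜ ♞ ♝ ♛ ♚ ♝ ♞ ♜
♟ ♟ ♟ · ♟ · ♟ ·
· · · · · ♟ · ·
· · · ♟ · · · ♟
· · · · · · · ♙
♙ · · · · · ♙ ·
· ♙ ♙ ♙ ♙ ♙ · ·
♖ ♘ ♗ ♕ ♔ ♗ ♘ ♖


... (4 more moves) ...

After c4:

♜ ♞ · ♛ ♚ ♝ ♞ ♜
♟ · ♟ · ♟ · ♟ ·
· · · · ♝ ♟ · ·
· ♟ · ♟ · · · ♟
· · ♙ · · · · ♙
♙ · · · · · ♙ ·
· ♙ · ♙ ♙ ♙ · ♖
♖ ♘ ♗ ♕ ♔ ♗ ♘ ·


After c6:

♜ ♞ · ♛ ♚ ♝ ♞ ♜
♟ · · · ♟ · ♟ ·
· · ♟ · ♝ ♟ · ·
· ♟ · ♟ · · · ♟
· · ♙ · · · · ♙
♙ · · · · · ♙ ·
· ♙ · ♙ ♙ ♙ · ♖
♖ ♘ ♗ ♕ ♔ ♗ ♘ ·



  a b c d e f g h
  ─────────────────
8│♜ ♞ · ♛ ♚ ♝ ♞ ♜│8
7│♟ · · · ♟ · ♟ ·│7
6│· · ♟ · ♝ ♟ · ·│6
5│· ♟ · ♟ · · · ♟│5
4│· · ♙ · · · · ♙│4
3│♙ · · · · · ♙ ·│3
2│· ♙ · ♙ ♙ ♙ · ♖│2
1│♖ ♘ ♗ ♕ ♔ ♗ ♘ ·│1
  ─────────────────
  a b c d e f g h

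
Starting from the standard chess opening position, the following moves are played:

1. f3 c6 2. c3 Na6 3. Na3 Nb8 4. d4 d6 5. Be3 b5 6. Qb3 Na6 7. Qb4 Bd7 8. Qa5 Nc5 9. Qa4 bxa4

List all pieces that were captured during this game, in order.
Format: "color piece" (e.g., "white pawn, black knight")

Tracking captures:
  bxa4: captured white queen

white queen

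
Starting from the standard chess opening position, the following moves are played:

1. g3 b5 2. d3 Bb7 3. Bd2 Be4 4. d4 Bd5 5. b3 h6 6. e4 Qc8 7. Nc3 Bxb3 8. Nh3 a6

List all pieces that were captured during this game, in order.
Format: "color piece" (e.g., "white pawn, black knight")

Tracking captures:
  Bxb3: captured white pawn

white pawn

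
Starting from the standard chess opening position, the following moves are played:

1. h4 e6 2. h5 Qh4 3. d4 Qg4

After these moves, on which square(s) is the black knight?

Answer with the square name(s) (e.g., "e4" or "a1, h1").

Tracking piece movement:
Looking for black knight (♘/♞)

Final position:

  a b c d e f g h
  ─────────────────
8│♜ ♞ ♝ · ♚ ♝ ♞ ♜│8
7│♟ ♟ ♟ ♟ · ♟ ♟ ♟│7
6│· · · · ♟ · · ·│6
5│· · · · · · · ♙│5
4│· · · ♙ · · ♛ ·│4
3│· · · · · · · ·│3
2│♙ ♙ ♙ · ♙ ♙ ♙ ·│2
1│♖ ♘ ♗ ♕ ♔ ♗ ♘ ♖│1
  ─────────────────
  a b c d e f g h


b8, g8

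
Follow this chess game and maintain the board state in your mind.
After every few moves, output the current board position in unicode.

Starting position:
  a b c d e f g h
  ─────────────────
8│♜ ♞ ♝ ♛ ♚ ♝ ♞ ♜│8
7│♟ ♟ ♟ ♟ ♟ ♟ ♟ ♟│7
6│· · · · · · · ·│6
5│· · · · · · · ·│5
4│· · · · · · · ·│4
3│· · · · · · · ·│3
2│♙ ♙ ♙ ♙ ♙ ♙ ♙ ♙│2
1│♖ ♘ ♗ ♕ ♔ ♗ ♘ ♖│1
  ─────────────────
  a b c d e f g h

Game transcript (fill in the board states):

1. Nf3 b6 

  a b c d e f g h
  ─────────────────
8│♜ ♞ ♝ ♛ ♚ ♝ ♞ ♜│8
7│♟ · ♟ ♟ ♟ ♟ ♟ ♟│7
6│· ♟ · · · · · ·│6
5│· · · · · · · ·│5
4│· · · · · · · ·│4
3│· · · · · ♘ · ·│3
2│♙ ♙ ♙ ♙ ♙ ♙ ♙ ♙│2
1│♖ ♘ ♗ ♕ ♔ ♗ · ♖│1
  ─────────────────
  a b c d e f g h

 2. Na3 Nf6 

  a b c d e f g h
  ─────────────────
8│♜ ♞ ♝ ♛ ♚ ♝ · ♜│8
7│♟ · ♟ ♟ ♟ ♟ ♟ ♟│7
6│· ♟ · · · ♞ · ·│6
5│· · · · · · · ·│5
4│· · · · · · · ·│4
3│♘ · · · · ♘ · ·│3
2│♙ ♙ ♙ ♙ ♙ ♙ ♙ ♙│2
1│♖ · ♗ ♕ ♔ ♗ · ♖│1
  ─────────────────
  a b c d e f g h

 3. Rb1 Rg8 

  a b c d e f g h
  ─────────────────
8│♜ ♞ ♝ ♛ ♚ ♝ ♜ ·│8
7│♟ · ♟ ♟ ♟ ♟ ♟ ♟│7
6│· ♟ · · · ♞ · ·│6
5│· · · · · · · ·│5
4│· · · · · · · ·│4
3│♘ · · · · ♘ · ·│3
2│♙ ♙ ♙ ♙ ♙ ♙ ♙ ♙│2
1│· ♖ ♗ ♕ ♔ ♗ · ♖│1
  ─────────────────
  a b c d e f g h

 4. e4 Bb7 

  a b c d e f g h
  ─────────────────
8│♜ ♞ · ♛ ♚ ♝ ♜ ·│8
7│♟ ♝ ♟ ♟ ♟ ♟ ♟ ♟│7
6│· ♟ · · · ♞ · ·│6
5│· · · · · · · ·│5
4│· · · · ♙ · · ·│4
3│♘ · · · · ♘ · ·│3
2│♙ ♙ ♙ ♙ · ♙ ♙ ♙│2
1│· ♖ ♗ ♕ ♔ ♗ · ♖│1
  ─────────────────
  a b c d e f g h



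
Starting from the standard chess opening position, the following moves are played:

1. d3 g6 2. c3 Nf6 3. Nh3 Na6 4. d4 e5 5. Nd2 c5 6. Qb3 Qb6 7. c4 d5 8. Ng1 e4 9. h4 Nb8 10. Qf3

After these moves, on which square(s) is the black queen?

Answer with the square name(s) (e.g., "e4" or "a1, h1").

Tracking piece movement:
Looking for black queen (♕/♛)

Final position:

  a b c d e f g h
  ─────────────────
8│♜ ♞ ♝ · ♚ ♝ · ♜│8
7│♟ ♟ · · · ♟ · ♟│7
6│· ♛ · · · ♞ ♟ ·│6
5│· · ♟ ♟ · · · ·│5
4│· · ♙ ♙ ♟ · · ♙│4
3│· · · · · ♕ · ·│3
2│♙ ♙ · ♘ ♙ ♙ ♙ ·│2
1│♖ · ♗ · ♔ ♗ ♘ ♖│1
  ─────────────────
  a b c d e f g h


b6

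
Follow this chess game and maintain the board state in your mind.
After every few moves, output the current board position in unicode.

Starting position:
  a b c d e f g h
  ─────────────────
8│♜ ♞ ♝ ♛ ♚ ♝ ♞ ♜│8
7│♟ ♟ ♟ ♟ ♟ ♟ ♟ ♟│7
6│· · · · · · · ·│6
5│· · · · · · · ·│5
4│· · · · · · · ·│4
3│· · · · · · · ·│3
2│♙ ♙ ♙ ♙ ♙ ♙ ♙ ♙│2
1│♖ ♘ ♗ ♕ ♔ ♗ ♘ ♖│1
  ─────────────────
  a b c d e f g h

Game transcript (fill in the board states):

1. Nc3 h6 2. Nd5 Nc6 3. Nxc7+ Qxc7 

  a b c d e f g h
  ─────────────────
8│♜ · ♝ · ♚ ♝ ♞ ♜│8
7│♟ ♟ ♛ ♟ ♟ ♟ ♟ ·│7
6│· · ♞ · · · · ♟│6
5│· · · · · · · ·│5
4│· · · · · · · ·│4
3│· · · · · · · ·│3
2│♙ ♙ ♙ ♙ ♙ ♙ ♙ ♙│2
1│♖ · ♗ ♕ ♔ ♗ ♘ ♖│1
  ─────────────────
  a b c d e f g h

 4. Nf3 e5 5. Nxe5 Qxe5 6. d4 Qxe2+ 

  a b c d e f g h
  ─────────────────
8│♜ · ♝ · ♚ ♝ ♞ ♜│8
7│♟ ♟ · ♟ · ♟ ♟ ·│7
6│· · ♞ · · · · ♟│6
5│· · · · · · · ·│5
4│· · · ♙ · · · ·│4
3│· · · · · · · ·│3
2│♙ ♙ ♙ · ♛ ♙ ♙ ♙│2
1│♖ · ♗ ♕ ♔ ♗ · ♖│1
  ─────────────────
  a b c d e f g h

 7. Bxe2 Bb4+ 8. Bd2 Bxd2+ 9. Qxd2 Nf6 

  a b c d e f g h
  ─────────────────
8│♜ · ♝ · ♚ · · ♜│8
7│♟ ♟ · ♟ · ♟ ♟ ·│7
6│· · ♞ · · ♞ · ♟│6
5│· · · · · · · ·│5
4│· · · ♙ · · · ·│4
3│· · · · · · · ·│3
2│♙ ♙ ♙ ♕ ♗ ♙ ♙ ♙│2
1│♖ · · · ♔ · · ♖│1
  ─────────────────
  a b c d e f g h

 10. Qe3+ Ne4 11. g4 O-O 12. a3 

  a b c d e f g h
  ─────────────────
8│♜ · ♝ · · ♜ ♚ ·│8
7│♟ ♟ · ♟ · ♟ ♟ ·│7
6│· · ♞ · · · · ♟│6
5│· · · · · · · ·│5
4│· · · ♙ ♞ · ♙ ·│4
3│♙ · · · ♕ · · ·│3
2│· ♙ ♙ · ♗ ♙ · ♙│2
1│♖ · · · ♔ · · ♖│1
  ─────────────────
  a b c d e f g h


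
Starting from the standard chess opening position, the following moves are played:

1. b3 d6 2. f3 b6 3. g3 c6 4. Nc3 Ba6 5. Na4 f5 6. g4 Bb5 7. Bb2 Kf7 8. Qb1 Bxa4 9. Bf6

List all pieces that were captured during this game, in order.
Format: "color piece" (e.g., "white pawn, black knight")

Tracking captures:
  Bxa4: captured white knight

white knight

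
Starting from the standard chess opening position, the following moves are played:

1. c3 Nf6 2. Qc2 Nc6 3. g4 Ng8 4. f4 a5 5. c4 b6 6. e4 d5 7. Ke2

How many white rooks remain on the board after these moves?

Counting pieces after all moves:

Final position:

  a b c d e f g h
  ─────────────────
8│♜ · ♝ ♛ ♚ ♝ ♞ ♜│8
7│· · ♟ · ♟ ♟ ♟ ♟│7
6│· ♟ ♞ · · · · ·│6
5│♟ · · ♟ · · · ·│5
4│· · ♙ · ♙ ♙ ♙ ·│4
3│· · · · · · · ·│3
2│♙ ♙ ♕ ♙ ♔ · · ♙│2
1│♖ ♘ ♗ · · ♗ ♘ ♖│1
  ─────────────────
  a b c d e f g h


2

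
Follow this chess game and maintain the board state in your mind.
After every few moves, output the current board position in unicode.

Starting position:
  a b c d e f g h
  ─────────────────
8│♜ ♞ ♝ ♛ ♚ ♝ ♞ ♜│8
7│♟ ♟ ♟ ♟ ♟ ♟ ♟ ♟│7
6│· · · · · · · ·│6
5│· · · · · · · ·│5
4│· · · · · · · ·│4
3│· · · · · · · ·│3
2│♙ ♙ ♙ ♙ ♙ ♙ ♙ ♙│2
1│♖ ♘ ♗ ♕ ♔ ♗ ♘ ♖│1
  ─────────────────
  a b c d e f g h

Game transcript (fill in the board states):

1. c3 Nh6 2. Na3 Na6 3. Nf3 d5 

  a b c d e f g h
  ─────────────────
8│♜ · ♝ ♛ ♚ ♝ · ♜│8
7│♟ ♟ ♟ · ♟ ♟ ♟ ♟│7
6│♞ · · · · · · ♞│6
5│· · · ♟ · · · ·│5
4│· · · · · · · ·│4
3│♘ · ♙ · · ♘ · ·│3
2│♙ ♙ · ♙ ♙ ♙ ♙ ♙│2
1│♖ · ♗ ♕ ♔ ♗ · ♖│1
  ─────────────────
  a b c d e f g h

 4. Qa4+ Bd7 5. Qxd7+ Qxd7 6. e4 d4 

  a b c d e f g h
  ─────────────────
8│♜ · · · ♚ ♝ · ♜│8
7│♟ ♟ ♟ ♛ ♟ ♟ ♟ ♟│7
6│♞ · · · · · · ♞│6
5│· · · · · · · ·│5
4│· · · ♟ ♙ · · ·│4
3│♘ · ♙ · · ♘ · ·│3
2│♙ ♙ · ♙ · ♙ ♙ ♙│2
1│♖ · ♗ · ♔ ♗ · ♖│1
  ─────────────────
  a b c d e f g h

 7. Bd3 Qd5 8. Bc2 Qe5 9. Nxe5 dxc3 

  a b c d e f g h
  ─────────────────
8│♜ · · · ♚ ♝ · ♜│8
7│♟ ♟ ♟ · ♟ ♟ ♟ ♟│7
6│♞ · · · · · · ♞│6
5│· · · · ♘ · · ·│5
4│· · · · ♙ · · ·│4
3│♘ · ♟ · · · · ·│3
2│♙ ♙ ♗ ♙ · ♙ ♙ ♙│2
1│♖ · ♗ · ♔ · · ♖│1
  ─────────────────
  a b c d e f g h

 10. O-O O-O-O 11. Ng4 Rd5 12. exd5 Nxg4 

  a b c d e f g h
  ─────────────────
8│· · ♚ · · ♝ · ♜│8
7│♟ ♟ ♟ · ♟ ♟ ♟ ♟│7
6│♞ · · · · · · ·│6
5│· · · ♙ · · · ·│5
4│· · · · · · ♞ ·│4
3│♘ · ♟ · · · · ·│3
2│♙ ♙ ♗ ♙ · ♙ ♙ ♙│2
1│♖ · ♗ · · ♖ ♔ ·│1
  ─────────────────
  a b c d e f g h

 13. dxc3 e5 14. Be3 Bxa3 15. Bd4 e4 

  a b c d e f g h
  ─────────────────
8│· · ♚ · · · · ♜│8
7│♟ ♟ ♟ · · ♟ ♟ ♟│7
6│♞ · · · · · · ·│6
5│· · · ♙ · · · ·│5
4│· · · ♗ ♟ · ♞ ·│4
3│♝ · ♙ · · · · ·│3
2│♙ ♙ ♗ · · ♙ ♙ ♙│2
1│♖ · · · · ♖ ♔ ·│1
  ─────────────────
  a b c d e f g h



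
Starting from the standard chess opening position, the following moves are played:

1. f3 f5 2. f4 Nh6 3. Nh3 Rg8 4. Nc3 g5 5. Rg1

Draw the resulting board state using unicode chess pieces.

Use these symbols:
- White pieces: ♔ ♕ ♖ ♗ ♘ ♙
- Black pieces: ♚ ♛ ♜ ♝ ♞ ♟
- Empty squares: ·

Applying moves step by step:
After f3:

♜ ♞ ♝ ♛ ♚ ♝ ♞ ♜
♟ ♟ ♟ ♟ ♟ ♟ ♟ ♟
· · · · · · · ·
· · · · · · · ·
· · · · · · · ·
· · · · · ♙ · ·
♙ ♙ ♙ ♙ ♙ · ♙ ♙
♖ ♘ ♗ ♕ ♔ ♗ ♘ ♖


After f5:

♜ ♞ ♝ ♛ ♚ ♝ ♞ ♜
♟ ♟ ♟ ♟ ♟ · ♟ ♟
· · · · · · · ·
· · · · · ♟ · ·
· · · · · · · ·
· · · · · ♙ · ·
♙ ♙ ♙ ♙ ♙ · ♙ ♙
♖ ♘ ♗ ♕ ♔ ♗ ♘ ♖


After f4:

♜ ♞ ♝ ♛ ♚ ♝ ♞ ♜
♟ ♟ ♟ ♟ ♟ · ♟ ♟
· · · · · · · ·
· · · · · ♟ · ·
· · · · · ♙ · ·
· · · · · · · ·
♙ ♙ ♙ ♙ ♙ · ♙ ♙
♖ ♘ ♗ ♕ ♔ ♗ ♘ ♖


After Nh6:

♜ ♞ ♝ ♛ ♚ ♝ · ♜
♟ ♟ ♟ ♟ ♟ · ♟ ♟
· · · · · · · ♞
· · · · · ♟ · ·
· · · · · ♙ · ·
· · · · · · · ·
♙ ♙ ♙ ♙ ♙ · ♙ ♙
♖ ♘ ♗ ♕ ♔ ♗ ♘ ♖


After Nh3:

♜ ♞ ♝ ♛ ♚ ♝ · ♜
♟ ♟ ♟ ♟ ♟ · ♟ ♟
· · · · · · · ♞
· · · · · ♟ · ·
· · · · · ♙ · ·
· · · · · · · ♘
♙ ♙ ♙ ♙ ♙ · ♙ ♙
♖ ♘ ♗ ♕ ♔ ♗ · ♖


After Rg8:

♜ ♞ ♝ ♛ ♚ ♝ ♜ ·
♟ ♟ ♟ ♟ ♟ · ♟ ♟
· · · · · · · ♞
· · · · · ♟ · ·
· · · · · ♙ · ·
· · · · · · · ♘
♙ ♙ ♙ ♙ ♙ · ♙ ♙
♖ ♘ ♗ ♕ ♔ ♗ · ♖


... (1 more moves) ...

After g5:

♜ ♞ ♝ ♛ ♚ ♝ ♜ ·
♟ ♟ ♟ ♟ ♟ · · ♟
· · · · · · · ♞
· · · · · ♟ ♟ ·
· · · · · ♙ · ·
· · ♘ · · · · ♘
♙ ♙ ♙ ♙ ♙ · ♙ ♙
♖ · ♗ ♕ ♔ ♗ · ♖


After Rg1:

♜ ♞ ♝ ♛ ♚ ♝ ♜ ·
♟ ♟ ♟ ♟ ♟ · · ♟
· · · · · · · ♞
· · · · · ♟ ♟ ·
· · · · · ♙ · ·
· · ♘ · · · · ♘
♙ ♙ ♙ ♙ ♙ · ♙ ♙
♖ · ♗ ♕ ♔ ♗ ♖ ·



  a b c d e f g h
  ─────────────────
8│♜ ♞ ♝ ♛ ♚ ♝ ♜ ·│8
7│♟ ♟ ♟ ♟ ♟ · · ♟│7
6│· · · · · · · ♞│6
5│· · · · · ♟ ♟ ·│5
4│· · · · · ♙ · ·│4
3│· · ♘ · · · · ♘│3
2│♙ ♙ ♙ ♙ ♙ · ♙ ♙│2
1│♖ · ♗ ♕ ♔ ♗ ♖ ·│1
  ─────────────────
  a b c d e f g h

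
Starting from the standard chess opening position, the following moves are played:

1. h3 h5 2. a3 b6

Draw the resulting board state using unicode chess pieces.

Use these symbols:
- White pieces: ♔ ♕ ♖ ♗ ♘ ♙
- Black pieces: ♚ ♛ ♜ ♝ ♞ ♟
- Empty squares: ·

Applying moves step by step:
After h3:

♜ ♞ ♝ ♛ ♚ ♝ ♞ ♜
♟ ♟ ♟ ♟ ♟ ♟ ♟ ♟
· · · · · · · ·
· · · · · · · ·
· · · · · · · ·
· · · · · · · ♙
♙ ♙ ♙ ♙ ♙ ♙ ♙ ·
♖ ♘ ♗ ♕ ♔ ♗ ♘ ♖


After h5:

♜ ♞ ♝ ♛ ♚ ♝ ♞ ♜
♟ ♟ ♟ ♟ ♟ ♟ ♟ ·
· · · · · · · ·
· · · · · · · ♟
· · · · · · · ·
· · · · · · · ♙
♙ ♙ ♙ ♙ ♙ ♙ ♙ ·
♖ ♘ ♗ ♕ ♔ ♗ ♘ ♖


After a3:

♜ ♞ ♝ ♛ ♚ ♝ ♞ ♜
♟ ♟ ♟ ♟ ♟ ♟ ♟ ·
· · · · · · · ·
· · · · · · · ♟
· · · · · · · ·
♙ · · · · · · ♙
· ♙ ♙ ♙ ♙ ♙ ♙ ·
♖ ♘ ♗ ♕ ♔ ♗ ♘ ♖


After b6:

♜ ♞ ♝ ♛ ♚ ♝ ♞ ♜
♟ · ♟ ♟ ♟ ♟ ♟ ·
· ♟ · · · · · ·
· · · · · · · ♟
· · · · · · · ·
♙ · · · · · · ♙
· ♙ ♙ ♙ ♙ ♙ ♙ ·
♖ ♘ ♗ ♕ ♔ ♗ ♘ ♖



  a b c d e f g h
  ─────────────────
8│♜ ♞ ♝ ♛ ♚ ♝ ♞ ♜│8
7│♟ · ♟ ♟ ♟ ♟ ♟ ·│7
6│· ♟ · · · · · ·│6
5│· · · · · · · ♟│5
4│· · · · · · · ·│4
3│♙ · · · · · · ♙│3
2│· ♙ ♙ ♙ ♙ ♙ ♙ ·│2
1│♖ ♘ ♗ ♕ ♔ ♗ ♘ ♖│1
  ─────────────────
  a b c d e f g h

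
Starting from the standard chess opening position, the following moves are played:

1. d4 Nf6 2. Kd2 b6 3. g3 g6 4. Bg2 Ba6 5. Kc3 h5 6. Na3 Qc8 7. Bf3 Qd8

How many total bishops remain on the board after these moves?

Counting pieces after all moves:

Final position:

  a b c d e f g h
  ─────────────────
8│♜ ♞ · ♛ ♚ ♝ · ♜│8
7│♟ · ♟ ♟ ♟ ♟ · ·│7
6│♝ ♟ · · · ♞ ♟ ·│6
5│· · · · · · · ♟│5
4│· · · ♙ · · · ·│4
3│♘ · ♔ · · ♗ ♙ ·│3
2│♙ ♙ ♙ · ♙ ♙ · ♙│2
1│♖ · ♗ ♕ · · ♘ ♖│1
  ─────────────────
  a b c d e f g h


4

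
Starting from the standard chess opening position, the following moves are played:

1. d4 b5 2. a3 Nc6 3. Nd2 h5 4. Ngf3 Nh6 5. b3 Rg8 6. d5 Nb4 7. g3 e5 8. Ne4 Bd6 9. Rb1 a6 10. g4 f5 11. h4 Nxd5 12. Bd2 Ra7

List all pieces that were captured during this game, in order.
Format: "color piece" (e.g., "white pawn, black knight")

Tracking captures:
  Nxd5: captured white pawn

white pawn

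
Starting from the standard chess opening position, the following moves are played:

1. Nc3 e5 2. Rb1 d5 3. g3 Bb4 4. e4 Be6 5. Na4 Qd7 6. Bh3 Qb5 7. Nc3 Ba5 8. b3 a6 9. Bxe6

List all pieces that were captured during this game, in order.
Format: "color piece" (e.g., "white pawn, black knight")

Tracking captures:
  Bxe6: captured black bishop

black bishop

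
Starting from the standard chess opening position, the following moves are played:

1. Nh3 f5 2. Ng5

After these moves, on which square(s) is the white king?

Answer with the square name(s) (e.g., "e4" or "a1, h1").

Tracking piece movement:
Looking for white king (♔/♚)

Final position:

  a b c d e f g h
  ─────────────────
8│♜ ♞ ♝ ♛ ♚ ♝ ♞ ♜│8
7│♟ ♟ ♟ ♟ ♟ · ♟ ♟│7
6│· · · · · · · ·│6
5│· · · · · ♟ ♘ ·│5
4│· · · · · · · ·│4
3│· · · · · · · ·│3
2│♙ ♙ ♙ ♙ ♙ ♙ ♙ ♙│2
1│♖ ♘ ♗ ♕ ♔ ♗ · ♖│1
  ─────────────────
  a b c d e f g h


e1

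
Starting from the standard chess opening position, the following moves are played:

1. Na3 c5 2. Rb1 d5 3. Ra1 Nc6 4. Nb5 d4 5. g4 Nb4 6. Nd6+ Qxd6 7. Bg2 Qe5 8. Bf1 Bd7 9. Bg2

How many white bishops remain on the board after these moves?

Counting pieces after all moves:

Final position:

  a b c d e f g h
  ─────────────────
8│♜ · · · ♚ ♝ ♞ ♜│8
7│♟ ♟ · ♝ ♟ ♟ ♟ ♟│7
6│· · · · · · · ·│6
5│· · ♟ · ♛ · · ·│5
4│· ♞ · ♟ · · ♙ ·│4
3│· · · · · · · ·│3
2│♙ ♙ ♙ ♙ ♙ ♙ ♗ ♙│2
1│♖ · ♗ ♕ ♔ · ♘ ♖│1
  ─────────────────
  a b c d e f g h


2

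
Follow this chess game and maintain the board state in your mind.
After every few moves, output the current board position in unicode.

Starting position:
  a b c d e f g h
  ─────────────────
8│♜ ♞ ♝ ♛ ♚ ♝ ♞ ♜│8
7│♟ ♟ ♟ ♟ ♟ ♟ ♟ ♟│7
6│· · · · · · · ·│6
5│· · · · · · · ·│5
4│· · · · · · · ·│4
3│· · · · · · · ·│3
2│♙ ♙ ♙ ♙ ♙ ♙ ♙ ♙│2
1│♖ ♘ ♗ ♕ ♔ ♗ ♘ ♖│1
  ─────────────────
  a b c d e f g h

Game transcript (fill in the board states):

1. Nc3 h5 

  a b c d e f g h
  ─────────────────
8│♜ ♞ ♝ ♛ ♚ ♝ ♞ ♜│8
7│♟ ♟ ♟ ♟ ♟ ♟ ♟ ·│7
6│· · · · · · · ·│6
5│· · · · · · · ♟│5
4│· · · · · · · ·│4
3│· · ♘ · · · · ·│3
2│♙ ♙ ♙ ♙ ♙ ♙ ♙ ♙│2
1│♖ · ♗ ♕ ♔ ♗ ♘ ♖│1
  ─────────────────
  a b c d e f g h

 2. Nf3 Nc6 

  a b c d e f g h
  ─────────────────
8│♜ · ♝ ♛ ♚ ♝ ♞ ♜│8
7│♟ ♟ ♟ ♟ ♟ ♟ ♟ ·│7
6│· · ♞ · · · · ·│6
5│· · · · · · · ♟│5
4│· · · · · · · ·│4
3│· · ♘ · · ♘ · ·│3
2│♙ ♙ ♙ ♙ ♙ ♙ ♙ ♙│2
1│♖ · ♗ ♕ ♔ ♗ · ♖│1
  ─────────────────
  a b c d e f g h

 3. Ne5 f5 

  a b c d e f g h
  ─────────────────
8│♜ · ♝ ♛ ♚ ♝ ♞ ♜│8
7│♟ ♟ ♟ ♟ ♟ · ♟ ·│7
6│· · ♞ · · · · ·│6
5│· · · · ♘ ♟ · ♟│5
4│· · · · · · · ·│4
3│· · ♘ · · · · ·│3
2│♙ ♙ ♙ ♙ ♙ ♙ ♙ ♙│2
1│♖ · ♗ ♕ ♔ ♗ · ♖│1
  ─────────────────
  a b c d e f g h

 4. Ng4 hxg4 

  a b c d e f g h
  ─────────────────
8│♜ · ♝ ♛ ♚ ♝ ♞ ♜│8
7│♟ ♟ ♟ ♟ ♟ · ♟ ·│7
6│· · ♞ · · · · ·│6
5│· · · · · ♟ · ·│5
4│· · · · · · ♟ ·│4
3│· · ♘ · · · · ·│3
2│♙ ♙ ♙ ♙ ♙ ♙ ♙ ♙│2
1│♖ · ♗ ♕ ♔ ♗ · ♖│1
  ─────────────────
  a b c d e f g h

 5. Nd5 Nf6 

  a b c d e f g h
  ─────────────────
8│♜ · ♝ ♛ ♚ ♝ · ♜│8
7│♟ ♟ ♟ ♟ ♟ · ♟ ·│7
6│· · ♞ · · ♞ · ·│6
5│· · · ♘ · ♟ · ·│5
4│· · · · · · ♟ ·│4
3│· · · · · · · ·│3
2│♙ ♙ ♙ ♙ ♙ ♙ ♙ ♙│2
1│♖ · ♗ ♕ ♔ ♗ · ♖│1
  ─────────────────
  a b c d e f g h

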